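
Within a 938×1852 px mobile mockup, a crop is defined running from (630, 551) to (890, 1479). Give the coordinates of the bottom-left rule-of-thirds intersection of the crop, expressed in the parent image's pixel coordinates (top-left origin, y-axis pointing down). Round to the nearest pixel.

(717, 1170)

Crop width = 890 − 630 = 260 px; one third is 86.67 px.
Crop height = 1479 − 551 = 928 px; one third is 309.33 px.
The bottom-left point is one-third across and two-thirds down within the crop:
x = 630 + 1 × 86.67 ≈ 717; y = 551 + 2 × 309.33 ≈ 1170.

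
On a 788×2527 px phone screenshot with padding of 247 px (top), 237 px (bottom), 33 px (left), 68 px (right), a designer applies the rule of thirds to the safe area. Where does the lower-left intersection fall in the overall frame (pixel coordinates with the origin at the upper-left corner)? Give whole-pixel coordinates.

x = 262 px, y = 1609 px

Content width = 788 − 33 − 68 = 687 px; content height = 2527 − 247 − 237 = 2043 px.
Lower-left is one-third across and two-thirds down within the safe area.
x = 33 + 1 × 687/3 = 33 + 229.00 ≈ 262
y = 247 + 2 × 2043/3 = 247 + 1362.00 ≈ 1609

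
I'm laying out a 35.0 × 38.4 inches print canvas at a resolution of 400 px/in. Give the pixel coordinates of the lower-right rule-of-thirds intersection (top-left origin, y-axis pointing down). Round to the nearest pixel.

In pixels the canvas is 35.0 × 400 = 14000 wide and 38.4 × 400 = 15360 tall.
The lower-right point is two-thirds across and two-thirds down:
x = 2 × 14000/3 ≈ 9333; y = 2 × 15360/3 ≈ 10240.

(9333, 10240)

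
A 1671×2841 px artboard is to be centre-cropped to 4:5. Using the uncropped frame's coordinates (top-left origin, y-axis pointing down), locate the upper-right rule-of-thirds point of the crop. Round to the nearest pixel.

(1114, 1072)

1671/2841 < 4/5, so the 4:5 crop keeps the full width 1671 and trims height to 1671 × 5/4 = 2088.75 px.
Top offset = (2841 − 2088.75)/2 = 376.12 px; left offset = 0.
Upper-right is two-thirds across and one-third down within the crop:
x = 0.00 + 2 × 1671.00/3 ≈ 1114; y = 376.12 + 1 × 2088.75/3 ≈ 1072.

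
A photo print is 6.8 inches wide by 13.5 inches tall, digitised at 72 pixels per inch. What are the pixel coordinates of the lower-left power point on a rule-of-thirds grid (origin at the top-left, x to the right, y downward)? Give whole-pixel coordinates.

(163, 648)

In pixels the canvas is 6.8 × 72 = 489.6 wide and 13.5 × 72 = 972 tall.
The lower-left point is one-third across and two-thirds down:
x = 1 × 489.6/3 ≈ 163; y = 2 × 972/3 ≈ 648.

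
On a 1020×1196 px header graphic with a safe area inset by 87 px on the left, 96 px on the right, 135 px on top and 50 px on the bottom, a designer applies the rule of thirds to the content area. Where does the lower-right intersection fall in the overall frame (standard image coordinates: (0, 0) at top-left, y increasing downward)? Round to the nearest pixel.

x = 645 px, y = 809 px

Content width = 1020 − 87 − 96 = 837 px; content height = 1196 − 135 − 50 = 1011 px.
Lower-right is two-thirds across and two-thirds down within the content area.
x = 87 + 2 × 837/3 = 87 + 558.00 ≈ 645
y = 135 + 2 × 1011/3 = 135 + 674.00 ≈ 809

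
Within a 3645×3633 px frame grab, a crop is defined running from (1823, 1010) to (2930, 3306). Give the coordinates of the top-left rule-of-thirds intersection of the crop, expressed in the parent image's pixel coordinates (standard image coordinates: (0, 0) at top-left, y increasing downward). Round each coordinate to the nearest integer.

Crop width = 2930 − 1823 = 1107 px; one third is 369.00 px.
Crop height = 3306 − 1010 = 2296 px; one third is 765.33 px.
The top-left point is one-third across and one-third down within the crop:
x = 1823 + 1 × 369.00 ≈ 2192; y = 1010 + 1 × 765.33 ≈ 1775.

(2192, 1775)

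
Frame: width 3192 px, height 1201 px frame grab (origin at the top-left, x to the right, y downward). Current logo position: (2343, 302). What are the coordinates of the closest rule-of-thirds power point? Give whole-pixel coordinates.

Third lines: x ∈ {1064, 2128}, y ∈ {400, 801}.
2343 is closer to x = 2128; 302 is closer to y = 400.
So the nearest intersection is the upper-right power point.

x = 2128 px, y = 400 px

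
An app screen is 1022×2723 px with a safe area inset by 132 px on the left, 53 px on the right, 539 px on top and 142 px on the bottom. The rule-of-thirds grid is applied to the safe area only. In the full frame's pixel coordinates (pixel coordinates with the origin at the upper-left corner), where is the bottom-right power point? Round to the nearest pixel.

x = 690 px, y = 1900 px

Content width = 1022 − 132 − 53 = 837 px; content height = 2723 − 539 − 142 = 2042 px.
Bottom-right is two-thirds across and two-thirds down within the safe area.
x = 132 + 2 × 837/3 = 132 + 558.00 ≈ 690
y = 539 + 2 × 2042/3 = 539 + 1361.33 ≈ 1900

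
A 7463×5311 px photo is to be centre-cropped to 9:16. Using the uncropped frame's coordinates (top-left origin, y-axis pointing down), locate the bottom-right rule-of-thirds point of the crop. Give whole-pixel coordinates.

7463/5311 > 9/16, so the 9:16 crop keeps the full height 5311 and trims width to 5311 × 9/16 = 2987.44 px.
Left offset = (7463 − 2987.44)/2 = 2237.78 px; top offset = 0.
Bottom-right is two-thirds across and two-thirds down within the crop:
x = 2237.78 + 2 × 2987.44/3 ≈ 4229; y = 0.00 + 2 × 5311.00/3 ≈ 3541.

(4229, 3541)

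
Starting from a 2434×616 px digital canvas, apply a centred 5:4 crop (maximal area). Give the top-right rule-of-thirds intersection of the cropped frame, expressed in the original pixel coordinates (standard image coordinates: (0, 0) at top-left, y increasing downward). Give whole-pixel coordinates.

2434/616 > 5/4, so the 5:4 crop keeps the full height 616 and trims width to 616 × 5/4 = 770.00 px.
Left offset = (2434 − 770.00)/2 = 832.00 px; top offset = 0.
Top-right is two-thirds across and one-third down within the crop:
x = 832.00 + 2 × 770.00/3 ≈ 1345; y = 0.00 + 1 × 616.00/3 ≈ 205.

(1345, 205)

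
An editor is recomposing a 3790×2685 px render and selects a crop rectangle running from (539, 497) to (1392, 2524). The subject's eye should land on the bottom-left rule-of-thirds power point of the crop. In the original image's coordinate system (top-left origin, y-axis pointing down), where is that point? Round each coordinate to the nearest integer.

Crop width = 1392 − 539 = 853 px; one third is 284.33 px.
Crop height = 2524 − 497 = 2027 px; one third is 675.67 px.
The bottom-left point is one-third across and two-thirds down within the crop:
x = 539 + 1 × 284.33 ≈ 823; y = 497 + 2 × 675.67 ≈ 1848.

x = 823 px, y = 1848 px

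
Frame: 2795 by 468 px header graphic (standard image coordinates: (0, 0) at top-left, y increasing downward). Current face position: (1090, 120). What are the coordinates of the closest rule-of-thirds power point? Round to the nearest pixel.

Third lines: x ∈ {932, 1863}, y ∈ {156, 312}.
1090 is closer to x = 932; 120 is closer to y = 156.
So the nearest intersection is the upper-left power point.

(932, 156)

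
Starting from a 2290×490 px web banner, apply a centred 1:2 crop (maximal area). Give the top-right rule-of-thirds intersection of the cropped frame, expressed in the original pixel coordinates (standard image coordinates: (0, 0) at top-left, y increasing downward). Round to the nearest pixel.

2290/490 > 1/2, so the 1:2 crop keeps the full height 490 and trims width to 490 × 1/2 = 245.00 px.
Left offset = (2290 − 245.00)/2 = 1022.50 px; top offset = 0.
Top-right is two-thirds across and one-third down within the crop:
x = 1022.50 + 2 × 245.00/3 ≈ 1186; y = 0.00 + 1 × 490.00/3 ≈ 163.

x = 1186 px, y = 163 px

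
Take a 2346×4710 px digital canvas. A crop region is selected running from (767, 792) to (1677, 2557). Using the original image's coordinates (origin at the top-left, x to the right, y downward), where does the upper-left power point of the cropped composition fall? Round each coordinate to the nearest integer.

x = 1070 px, y = 1380 px

Crop width = 1677 − 767 = 910 px; one third is 303.33 px.
Crop height = 2557 − 792 = 1765 px; one third is 588.33 px.
The upper-left point is one-third across and one-third down within the crop:
x = 767 + 1 × 303.33 ≈ 1070; y = 792 + 1 × 588.33 ≈ 1380.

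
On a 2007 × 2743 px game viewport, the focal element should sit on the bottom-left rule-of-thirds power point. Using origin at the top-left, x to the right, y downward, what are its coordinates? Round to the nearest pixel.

The bottom-left point sits one-third of the way across and two-thirds of the way down.
x = 1 × 2007/3 ≈ 669; y = 2 × 2743/3 ≈ 1829.

x = 669 px, y = 1829 px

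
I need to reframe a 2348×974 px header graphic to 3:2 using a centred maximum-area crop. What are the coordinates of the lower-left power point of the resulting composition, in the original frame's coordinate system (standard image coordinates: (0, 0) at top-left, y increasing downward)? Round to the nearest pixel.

(931, 649)

2348/974 > 3/2, so the 3:2 crop keeps the full height 974 and trims width to 974 × 3/2 = 1461.00 px.
Left offset = (2348 − 1461.00)/2 = 443.50 px; top offset = 0.
Lower-left is one-third across and two-thirds down within the crop:
x = 443.50 + 1 × 1461.00/3 ≈ 931; y = 0.00 + 2 × 974.00/3 ≈ 649.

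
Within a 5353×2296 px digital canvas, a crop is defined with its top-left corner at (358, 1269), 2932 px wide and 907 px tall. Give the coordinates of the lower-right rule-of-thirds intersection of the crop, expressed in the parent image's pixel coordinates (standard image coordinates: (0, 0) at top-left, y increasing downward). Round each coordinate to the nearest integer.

(2313, 1874)

One third of the crop width 2932 is 977.33 px.
One third of the crop height 907 is 302.33 px.
The lower-right point is two-thirds across and two-thirds down within the crop:
x = 358 + 2 × 977.33 ≈ 2313; y = 1269 + 2 × 302.33 ≈ 1874.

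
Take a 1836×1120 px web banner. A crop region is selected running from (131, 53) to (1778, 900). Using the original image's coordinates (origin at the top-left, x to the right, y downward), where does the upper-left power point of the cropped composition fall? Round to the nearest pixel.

(680, 335)

Crop width = 1778 − 131 = 1647 px; one third is 549.00 px.
Crop height = 900 − 53 = 847 px; one third is 282.33 px.
The upper-left point is one-third across and one-third down within the crop:
x = 131 + 1 × 549.00 ≈ 680; y = 53 + 1 × 282.33 ≈ 335.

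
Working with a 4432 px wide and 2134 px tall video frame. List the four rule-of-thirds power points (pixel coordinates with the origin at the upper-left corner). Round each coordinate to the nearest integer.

(1477, 711), (2955, 711), (1477, 1423), (2955, 1423)

One third of 4432 is 1477.33; one third of 2134 is 711.33.
Vertical third lines at x = 1477 and x = 2955; horizontal third lines at y = 711 and y = 1423.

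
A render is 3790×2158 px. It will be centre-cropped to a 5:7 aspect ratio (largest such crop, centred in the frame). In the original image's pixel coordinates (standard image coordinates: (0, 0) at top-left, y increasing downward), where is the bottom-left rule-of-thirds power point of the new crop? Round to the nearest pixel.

(1638, 1439)

3790/2158 > 5/7, so the 5:7 crop keeps the full height 2158 and trims width to 2158 × 5/7 = 1541.43 px.
Left offset = (3790 − 1541.43)/2 = 1124.29 px; top offset = 0.
Bottom-left is one-third across and two-thirds down within the crop:
x = 1124.29 + 1 × 1541.43/3 ≈ 1638; y = 0.00 + 2 × 2158.00/3 ≈ 1439.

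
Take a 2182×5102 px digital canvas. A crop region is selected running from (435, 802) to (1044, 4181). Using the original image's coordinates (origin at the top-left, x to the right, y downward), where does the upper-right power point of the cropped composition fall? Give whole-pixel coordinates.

x = 841 px, y = 1928 px

Crop width = 1044 − 435 = 609 px; one third is 203.00 px.
Crop height = 4181 − 802 = 3379 px; one third is 1126.33 px.
The upper-right point is two-thirds across and one-third down within the crop:
x = 435 + 2 × 203.00 ≈ 841; y = 802 + 1 × 1126.33 ≈ 1928.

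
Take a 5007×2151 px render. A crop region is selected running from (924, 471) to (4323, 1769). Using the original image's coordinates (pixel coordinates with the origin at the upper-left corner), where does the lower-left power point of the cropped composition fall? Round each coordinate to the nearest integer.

x = 2057 px, y = 1336 px

Crop width = 4323 − 924 = 3399 px; one third is 1133.00 px.
Crop height = 1769 − 471 = 1298 px; one third is 432.67 px.
The lower-left point is one-third across and two-thirds down within the crop:
x = 924 + 1 × 1133.00 ≈ 2057; y = 471 + 2 × 432.67 ≈ 1336.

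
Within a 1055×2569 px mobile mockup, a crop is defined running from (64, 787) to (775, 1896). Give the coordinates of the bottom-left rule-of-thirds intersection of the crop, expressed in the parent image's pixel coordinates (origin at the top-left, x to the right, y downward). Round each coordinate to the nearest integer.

Crop width = 775 − 64 = 711 px; one third is 237.00 px.
Crop height = 1896 − 787 = 1109 px; one third is 369.67 px.
The bottom-left point is one-third across and two-thirds down within the crop:
x = 64 + 1 × 237.00 ≈ 301; y = 787 + 2 × 369.67 ≈ 1526.

(301, 1526)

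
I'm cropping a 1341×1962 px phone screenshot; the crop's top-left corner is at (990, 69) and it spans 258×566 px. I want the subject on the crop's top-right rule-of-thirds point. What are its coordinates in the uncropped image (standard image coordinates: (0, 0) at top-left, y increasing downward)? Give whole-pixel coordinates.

One third of the crop width 258 is 86.00 px.
One third of the crop height 566 is 188.67 px.
The top-right point is two-thirds across and one-third down within the crop:
x = 990 + 2 × 86.00 ≈ 1162; y = 69 + 1 × 188.67 ≈ 258.

(1162, 258)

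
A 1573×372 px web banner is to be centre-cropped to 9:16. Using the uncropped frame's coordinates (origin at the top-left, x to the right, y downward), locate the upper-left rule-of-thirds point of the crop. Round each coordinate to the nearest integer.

1573/372 > 9/16, so the 9:16 crop keeps the full height 372 and trims width to 372 × 9/16 = 209.25 px.
Left offset = (1573 − 209.25)/2 = 681.88 px; top offset = 0.
Upper-left is one-third across and one-third down within the crop:
x = 681.88 + 1 × 209.25/3 ≈ 752; y = 0.00 + 1 × 372.00/3 ≈ 124.

(752, 124)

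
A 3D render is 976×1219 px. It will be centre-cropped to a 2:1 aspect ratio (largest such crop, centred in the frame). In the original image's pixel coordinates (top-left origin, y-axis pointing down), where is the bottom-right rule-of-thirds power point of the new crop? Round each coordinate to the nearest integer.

976/1219 < 2/1, so the 2:1 crop keeps the full width 976 and trims height to 976 × 1/2 = 488.00 px.
Top offset = (1219 − 488.00)/2 = 365.50 px; left offset = 0.
Bottom-right is two-thirds across and two-thirds down within the crop:
x = 0.00 + 2 × 976.00/3 ≈ 651; y = 365.50 + 2 × 488.00/3 ≈ 691.

x = 651 px, y = 691 px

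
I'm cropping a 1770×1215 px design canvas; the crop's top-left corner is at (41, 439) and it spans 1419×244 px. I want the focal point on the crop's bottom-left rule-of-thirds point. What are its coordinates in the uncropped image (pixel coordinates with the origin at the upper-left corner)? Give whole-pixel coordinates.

(514, 602)

One third of the crop width 1419 is 473.00 px.
One third of the crop height 244 is 81.33 px.
The bottom-left point is one-third across and two-thirds down within the crop:
x = 41 + 1 × 473.00 ≈ 514; y = 439 + 2 × 81.33 ≈ 602.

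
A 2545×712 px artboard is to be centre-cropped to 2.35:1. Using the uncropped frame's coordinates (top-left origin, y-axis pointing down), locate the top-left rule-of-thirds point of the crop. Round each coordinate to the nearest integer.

(994, 237)

2545/712 > 2.35/1, so the 2.35:1 crop keeps the full height 712 and trims width to 712 × 2.35/1 = 1673.20 px.
Left offset = (2545 − 1673.20)/2 = 435.90 px; top offset = 0.
Top-left is one-third across and one-third down within the crop:
x = 435.90 + 1 × 1673.20/3 ≈ 994; y = 0.00 + 1 × 712.00/3 ≈ 237.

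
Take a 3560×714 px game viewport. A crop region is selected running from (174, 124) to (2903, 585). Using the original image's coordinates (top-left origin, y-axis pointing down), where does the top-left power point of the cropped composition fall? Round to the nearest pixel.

Crop width = 2903 − 174 = 2729 px; one third is 909.67 px.
Crop height = 585 − 124 = 461 px; one third is 153.67 px.
The top-left point is one-third across and one-third down within the crop:
x = 174 + 1 × 909.67 ≈ 1084; y = 124 + 1 × 153.67 ≈ 278.

(1084, 278)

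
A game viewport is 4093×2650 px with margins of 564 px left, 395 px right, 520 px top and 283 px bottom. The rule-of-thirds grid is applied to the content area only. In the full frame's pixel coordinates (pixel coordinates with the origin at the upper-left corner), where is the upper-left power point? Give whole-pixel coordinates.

x = 1609 px, y = 1136 px

Content width = 4093 − 564 − 395 = 3134 px; content height = 2650 − 520 − 283 = 1847 px.
Upper-left is one-third across and one-third down within the content area.
x = 564 + 1 × 3134/3 = 564 + 1044.67 ≈ 1609
y = 520 + 1 × 1847/3 = 520 + 615.67 ≈ 1136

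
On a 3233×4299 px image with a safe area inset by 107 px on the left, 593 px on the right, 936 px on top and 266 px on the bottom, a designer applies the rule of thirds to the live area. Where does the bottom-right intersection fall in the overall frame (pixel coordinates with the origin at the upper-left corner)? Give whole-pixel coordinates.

Content width = 3233 − 107 − 593 = 2533 px; content height = 4299 − 936 − 266 = 3097 px.
Bottom-right is two-thirds across and two-thirds down within the live area.
x = 107 + 2 × 2533/3 = 107 + 1688.67 ≈ 1796
y = 936 + 2 × 3097/3 = 936 + 2064.67 ≈ 3001

(1796, 3001)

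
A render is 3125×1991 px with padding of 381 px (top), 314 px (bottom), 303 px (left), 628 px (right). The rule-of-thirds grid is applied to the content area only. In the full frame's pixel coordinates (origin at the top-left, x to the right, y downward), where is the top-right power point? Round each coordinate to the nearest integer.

(1766, 813)

Content width = 3125 − 303 − 628 = 2194 px; content height = 1991 − 381 − 314 = 1296 px.
Top-right is two-thirds across and one-third down within the content area.
x = 303 + 2 × 2194/3 = 303 + 1462.67 ≈ 1766
y = 381 + 1 × 1296/3 = 381 + 432.00 ≈ 813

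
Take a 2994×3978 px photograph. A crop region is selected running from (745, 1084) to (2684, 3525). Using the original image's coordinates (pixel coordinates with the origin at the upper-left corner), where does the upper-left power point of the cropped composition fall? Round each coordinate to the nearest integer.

x = 1391 px, y = 1898 px

Crop width = 2684 − 745 = 1939 px; one third is 646.33 px.
Crop height = 3525 − 1084 = 2441 px; one third is 813.67 px.
The upper-left point is one-third across and one-third down within the crop:
x = 745 + 1 × 646.33 ≈ 1391; y = 1084 + 1 × 813.67 ≈ 1898.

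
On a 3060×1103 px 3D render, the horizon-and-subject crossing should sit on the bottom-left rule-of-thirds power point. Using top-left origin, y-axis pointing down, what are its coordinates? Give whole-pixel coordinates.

The bottom-left point sits one-third of the way across and two-thirds of the way down.
x = 1 × 3060/3 ≈ 1020; y = 2 × 1103/3 ≈ 735.

x = 1020 px, y = 735 px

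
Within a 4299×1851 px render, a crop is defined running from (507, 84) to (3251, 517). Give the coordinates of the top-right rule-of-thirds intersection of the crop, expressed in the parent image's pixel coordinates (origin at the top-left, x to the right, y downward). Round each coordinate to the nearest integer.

Crop width = 3251 − 507 = 2744 px; one third is 914.67 px.
Crop height = 517 − 84 = 433 px; one third is 144.33 px.
The top-right point is two-thirds across and one-third down within the crop:
x = 507 + 2 × 914.67 ≈ 2336; y = 84 + 1 × 144.33 ≈ 228.

(2336, 228)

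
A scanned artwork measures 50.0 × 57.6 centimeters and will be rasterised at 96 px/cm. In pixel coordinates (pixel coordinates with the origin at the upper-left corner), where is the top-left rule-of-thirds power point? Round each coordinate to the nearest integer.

(1600, 1843)

In pixels the canvas is 50.0 × 96 = 4800 wide and 57.6 × 96 = 5529.6 tall.
The top-left point is one-third across and one-third down:
x = 1 × 4800/3 ≈ 1600; y = 1 × 5529.6/3 ≈ 1843.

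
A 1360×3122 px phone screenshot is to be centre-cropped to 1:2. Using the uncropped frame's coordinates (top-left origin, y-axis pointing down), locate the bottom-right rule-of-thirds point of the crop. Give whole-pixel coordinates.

1360/3122 < 1/2, so the 1:2 crop keeps the full width 1360 and trims height to 1360 × 2/1 = 2720.00 px.
Top offset = (3122 − 2720.00)/2 = 201.00 px; left offset = 0.
Bottom-right is two-thirds across and two-thirds down within the crop:
x = 0.00 + 2 × 1360.00/3 ≈ 907; y = 201.00 + 2 × 2720.00/3 ≈ 2014.

(907, 2014)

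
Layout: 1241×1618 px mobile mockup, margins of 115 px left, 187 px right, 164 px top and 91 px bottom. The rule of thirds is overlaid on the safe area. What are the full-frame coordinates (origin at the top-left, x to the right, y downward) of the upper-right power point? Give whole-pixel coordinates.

(741, 618)

Content width = 1241 − 115 − 187 = 939 px; content height = 1618 − 164 − 91 = 1363 px.
Upper-right is two-thirds across and one-third down within the safe area.
x = 115 + 2 × 939/3 = 115 + 626.00 ≈ 741
y = 164 + 1 × 1363/3 = 164 + 454.33 ≈ 618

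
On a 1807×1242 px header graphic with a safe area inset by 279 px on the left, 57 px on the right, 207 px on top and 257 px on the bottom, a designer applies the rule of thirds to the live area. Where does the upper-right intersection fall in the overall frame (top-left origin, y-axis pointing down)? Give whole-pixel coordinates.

Content width = 1807 − 279 − 57 = 1471 px; content height = 1242 − 207 − 257 = 778 px.
Upper-right is two-thirds across and one-third down within the live area.
x = 279 + 2 × 1471/3 = 279 + 980.67 ≈ 1260
y = 207 + 1 × 778/3 = 207 + 259.33 ≈ 466

(1260, 466)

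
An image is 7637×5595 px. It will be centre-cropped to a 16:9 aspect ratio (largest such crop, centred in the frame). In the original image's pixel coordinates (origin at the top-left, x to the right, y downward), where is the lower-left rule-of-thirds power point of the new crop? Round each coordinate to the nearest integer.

7637/5595 < 16/9, so the 16:9 crop keeps the full width 7637 and trims height to 7637 × 9/16 = 4295.81 px.
Top offset = (5595 − 4295.81)/2 = 649.59 px; left offset = 0.
Lower-left is one-third across and two-thirds down within the crop:
x = 0.00 + 1 × 7637.00/3 ≈ 2546; y = 649.59 + 2 × 4295.81/3 ≈ 3513.

x = 2546 px, y = 3513 px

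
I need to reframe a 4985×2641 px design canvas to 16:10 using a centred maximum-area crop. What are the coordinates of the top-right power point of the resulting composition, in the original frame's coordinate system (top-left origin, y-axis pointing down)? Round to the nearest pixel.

4985/2641 > 16/10, so the 16:10 crop keeps the full height 2641 and trims width to 2641 × 16/10 = 4225.60 px.
Left offset = (4985 − 4225.60)/2 = 379.70 px; top offset = 0.
Top-right is two-thirds across and one-third down within the crop:
x = 379.70 + 2 × 4225.60/3 ≈ 3197; y = 0.00 + 1 × 2641.00/3 ≈ 880.

(3197, 880)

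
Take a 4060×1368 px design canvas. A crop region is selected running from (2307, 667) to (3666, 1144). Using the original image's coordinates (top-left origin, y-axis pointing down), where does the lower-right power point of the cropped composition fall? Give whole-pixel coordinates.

(3213, 985)

Crop width = 3666 − 2307 = 1359 px; one third is 453.00 px.
Crop height = 1144 − 667 = 477 px; one third is 159.00 px.
The lower-right point is two-thirds across and two-thirds down within the crop:
x = 2307 + 2 × 453.00 ≈ 3213; y = 667 + 2 × 159.00 ≈ 985.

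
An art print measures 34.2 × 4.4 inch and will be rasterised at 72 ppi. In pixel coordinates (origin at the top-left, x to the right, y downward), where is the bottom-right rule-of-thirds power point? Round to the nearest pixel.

In pixels the canvas is 34.2 × 72 = 2462.4 wide and 4.4 × 72 = 316.8 tall.
The bottom-right point is two-thirds across and two-thirds down:
x = 2 × 2462.4/3 ≈ 1642; y = 2 × 316.8/3 ≈ 211.

(1642, 211)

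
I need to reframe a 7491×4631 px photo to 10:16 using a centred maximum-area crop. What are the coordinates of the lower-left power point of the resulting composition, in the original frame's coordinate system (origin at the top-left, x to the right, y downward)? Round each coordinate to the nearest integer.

x = 3263 px, y = 3087 px

7491/4631 > 10/16, so the 10:16 crop keeps the full height 4631 and trims width to 4631 × 10/16 = 2894.38 px.
Left offset = (7491 − 2894.38)/2 = 2298.31 px; top offset = 0.
Lower-left is one-third across and two-thirds down within the crop:
x = 2298.31 + 1 × 2894.38/3 ≈ 3263; y = 0.00 + 2 × 4631.00/3 ≈ 3087.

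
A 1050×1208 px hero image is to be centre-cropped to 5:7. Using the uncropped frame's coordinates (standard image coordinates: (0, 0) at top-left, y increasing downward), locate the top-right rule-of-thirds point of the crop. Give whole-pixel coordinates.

1050/1208 > 5/7, so the 5:7 crop keeps the full height 1208 and trims width to 1208 × 5/7 = 862.86 px.
Left offset = (1050 − 862.86)/2 = 93.57 px; top offset = 0.
Top-right is two-thirds across and one-third down within the crop:
x = 93.57 + 2 × 862.86/3 ≈ 669; y = 0.00 + 1 × 1208.00/3 ≈ 403.

(669, 403)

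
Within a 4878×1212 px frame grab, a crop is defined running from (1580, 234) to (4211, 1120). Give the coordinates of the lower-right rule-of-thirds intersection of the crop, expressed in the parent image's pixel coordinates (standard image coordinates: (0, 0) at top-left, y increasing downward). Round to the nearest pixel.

x = 3334 px, y = 825 px

Crop width = 4211 − 1580 = 2631 px; one third is 877.00 px.
Crop height = 1120 − 234 = 886 px; one third is 295.33 px.
The lower-right point is two-thirds across and two-thirds down within the crop:
x = 1580 + 2 × 877.00 ≈ 3334; y = 234 + 2 × 295.33 ≈ 825.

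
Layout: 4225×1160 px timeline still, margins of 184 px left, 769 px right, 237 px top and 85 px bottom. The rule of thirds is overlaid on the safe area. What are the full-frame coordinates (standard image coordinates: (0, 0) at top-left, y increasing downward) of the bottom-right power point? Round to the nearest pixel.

Content width = 4225 − 184 − 769 = 3272 px; content height = 1160 − 237 − 85 = 838 px.
Bottom-right is two-thirds across and two-thirds down within the safe area.
x = 184 + 2 × 3272/3 = 184 + 2181.33 ≈ 2365
y = 237 + 2 × 838/3 = 237 + 558.67 ≈ 796

(2365, 796)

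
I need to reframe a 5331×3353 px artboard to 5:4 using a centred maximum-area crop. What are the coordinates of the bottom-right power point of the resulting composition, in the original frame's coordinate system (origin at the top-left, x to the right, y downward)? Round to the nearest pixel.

5331/3353 > 5/4, so the 5:4 crop keeps the full height 3353 and trims width to 3353 × 5/4 = 4191.25 px.
Left offset = (5331 − 4191.25)/2 = 569.88 px; top offset = 0.
Bottom-right is two-thirds across and two-thirds down within the crop:
x = 569.88 + 2 × 4191.25/3 ≈ 3364; y = 0.00 + 2 × 3353.00/3 ≈ 2235.

x = 3364 px, y = 2235 px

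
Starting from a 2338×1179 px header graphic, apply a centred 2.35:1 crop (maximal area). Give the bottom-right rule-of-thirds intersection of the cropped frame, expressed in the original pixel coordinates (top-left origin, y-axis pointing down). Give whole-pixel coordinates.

(1559, 755)

2338/1179 < 2.35/1, so the 2.35:1 crop keeps the full width 2338 and trims height to 2338 × 1/2.35 = 994.89 px.
Top offset = (1179 − 994.89)/2 = 92.05 px; left offset = 0.
Bottom-right is two-thirds across and two-thirds down within the crop:
x = 0.00 + 2 × 2338.00/3 ≈ 1559; y = 92.05 + 2 × 994.89/3 ≈ 755.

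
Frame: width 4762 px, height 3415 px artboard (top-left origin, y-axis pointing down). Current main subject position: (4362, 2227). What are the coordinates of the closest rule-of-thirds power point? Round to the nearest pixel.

(3175, 2277)

Third lines: x ∈ {1587, 3175}, y ∈ {1138, 2277}.
4362 is closer to x = 3175; 2227 is closer to y = 2277.
So the nearest intersection is the lower-right power point.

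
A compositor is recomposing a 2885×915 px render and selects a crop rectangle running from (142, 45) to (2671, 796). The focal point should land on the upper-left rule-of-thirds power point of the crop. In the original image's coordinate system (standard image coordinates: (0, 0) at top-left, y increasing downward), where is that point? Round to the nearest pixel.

Crop width = 2671 − 142 = 2529 px; one third is 843.00 px.
Crop height = 796 − 45 = 751 px; one third is 250.33 px.
The upper-left point is one-third across and one-third down within the crop:
x = 142 + 1 × 843.00 ≈ 985; y = 45 + 1 × 250.33 ≈ 295.

x = 985 px, y = 295 px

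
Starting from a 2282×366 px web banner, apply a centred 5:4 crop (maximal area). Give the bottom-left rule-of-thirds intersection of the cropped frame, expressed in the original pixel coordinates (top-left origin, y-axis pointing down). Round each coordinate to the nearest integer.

x = 1065 px, y = 244 px

2282/366 > 5/4, so the 5:4 crop keeps the full height 366 and trims width to 366 × 5/4 = 457.50 px.
Left offset = (2282 − 457.50)/2 = 912.25 px; top offset = 0.
Bottom-left is one-third across and two-thirds down within the crop:
x = 912.25 + 1 × 457.50/3 ≈ 1065; y = 0.00 + 2 × 366.00/3 ≈ 244.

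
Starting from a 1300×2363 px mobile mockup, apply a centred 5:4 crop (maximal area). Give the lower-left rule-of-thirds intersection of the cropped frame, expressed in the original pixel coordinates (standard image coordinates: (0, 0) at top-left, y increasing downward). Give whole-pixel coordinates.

1300/2363 < 5/4, so the 5:4 crop keeps the full width 1300 and trims height to 1300 × 4/5 = 1040.00 px.
Top offset = (2363 − 1040.00)/2 = 661.50 px; left offset = 0.
Lower-left is one-third across and two-thirds down within the crop:
x = 0.00 + 1 × 1300.00/3 ≈ 433; y = 661.50 + 2 × 1040.00/3 ≈ 1355.

x = 433 px, y = 1355 px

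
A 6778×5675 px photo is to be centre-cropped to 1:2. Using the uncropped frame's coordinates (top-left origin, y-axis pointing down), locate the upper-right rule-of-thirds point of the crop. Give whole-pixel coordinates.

x = 3862 px, y = 1892 px

6778/5675 > 1/2, so the 1:2 crop keeps the full height 5675 and trims width to 5675 × 1/2 = 2837.50 px.
Left offset = (6778 − 2837.50)/2 = 1970.25 px; top offset = 0.
Upper-right is two-thirds across and one-third down within the crop:
x = 1970.25 + 2 × 2837.50/3 ≈ 3862; y = 0.00 + 1 × 5675.00/3 ≈ 1892.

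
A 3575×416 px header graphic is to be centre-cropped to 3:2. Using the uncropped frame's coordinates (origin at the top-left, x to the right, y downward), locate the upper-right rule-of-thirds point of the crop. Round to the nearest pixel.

(1892, 139)

3575/416 > 3/2, so the 3:2 crop keeps the full height 416 and trims width to 416 × 3/2 = 624.00 px.
Left offset = (3575 − 624.00)/2 = 1475.50 px; top offset = 0.
Upper-right is two-thirds across and one-third down within the crop:
x = 1475.50 + 2 × 624.00/3 ≈ 1892; y = 0.00 + 1 × 416.00/3 ≈ 139.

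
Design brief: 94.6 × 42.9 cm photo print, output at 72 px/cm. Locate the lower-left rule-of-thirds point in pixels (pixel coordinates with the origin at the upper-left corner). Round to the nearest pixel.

In pixels the canvas is 94.6 × 72 = 6811.2 wide and 42.9 × 72 = 3088.8 tall.
The lower-left point is one-third across and two-thirds down:
x = 1 × 6811.2/3 ≈ 2270; y = 2 × 3088.8/3 ≈ 2059.

x = 2270 px, y = 2059 px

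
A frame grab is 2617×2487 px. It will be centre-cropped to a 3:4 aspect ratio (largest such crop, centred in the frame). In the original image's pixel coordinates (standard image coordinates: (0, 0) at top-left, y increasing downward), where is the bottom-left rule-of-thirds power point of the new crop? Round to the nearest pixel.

(998, 1658)

2617/2487 > 3/4, so the 3:4 crop keeps the full height 2487 and trims width to 2487 × 3/4 = 1865.25 px.
Left offset = (2617 − 1865.25)/2 = 375.88 px; top offset = 0.
Bottom-left is one-third across and two-thirds down within the crop:
x = 375.88 + 1 × 1865.25/3 ≈ 998; y = 0.00 + 2 × 2487.00/3 ≈ 1658.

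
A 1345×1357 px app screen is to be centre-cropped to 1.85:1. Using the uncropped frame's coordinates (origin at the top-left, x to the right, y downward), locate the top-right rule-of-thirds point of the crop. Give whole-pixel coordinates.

1345/1357 < 1.85/1, so the 1.85:1 crop keeps the full width 1345 and trims height to 1345 × 1/1.85 = 727.03 px.
Top offset = (1357 − 727.03)/2 = 314.99 px; left offset = 0.
Top-right is two-thirds across and one-third down within the crop:
x = 0.00 + 2 × 1345.00/3 ≈ 897; y = 314.99 + 1 × 727.03/3 ≈ 557.

x = 897 px, y = 557 px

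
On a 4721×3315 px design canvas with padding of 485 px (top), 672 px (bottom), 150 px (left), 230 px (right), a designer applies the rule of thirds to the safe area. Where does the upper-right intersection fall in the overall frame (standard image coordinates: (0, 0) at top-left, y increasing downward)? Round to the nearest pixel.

Content width = 4721 − 150 − 230 = 4341 px; content height = 3315 − 485 − 672 = 2158 px.
Upper-right is two-thirds across and one-third down within the safe area.
x = 150 + 2 × 4341/3 = 150 + 2894.00 ≈ 3044
y = 485 + 1 × 2158/3 = 485 + 719.33 ≈ 1204

(3044, 1204)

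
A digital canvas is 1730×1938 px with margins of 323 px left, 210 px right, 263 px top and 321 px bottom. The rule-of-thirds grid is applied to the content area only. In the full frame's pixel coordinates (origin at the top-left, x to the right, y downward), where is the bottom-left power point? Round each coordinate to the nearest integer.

Content width = 1730 − 323 − 210 = 1197 px; content height = 1938 − 263 − 321 = 1354 px.
Bottom-left is one-third across and two-thirds down within the content area.
x = 323 + 1 × 1197/3 = 323 + 399.00 ≈ 722
y = 263 + 2 × 1354/3 = 263 + 902.67 ≈ 1166

(722, 1166)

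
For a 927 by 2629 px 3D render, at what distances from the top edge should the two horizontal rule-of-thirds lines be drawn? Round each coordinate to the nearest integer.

y = 876 px and y = 1753 px

2629 / 3 = 876.33, so the horizontal lines sit at one and two thirds of 2629.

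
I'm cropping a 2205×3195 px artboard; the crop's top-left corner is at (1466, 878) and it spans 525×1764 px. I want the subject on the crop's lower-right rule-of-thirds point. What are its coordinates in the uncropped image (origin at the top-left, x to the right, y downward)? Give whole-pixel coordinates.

(1816, 2054)

One third of the crop width 525 is 175.00 px.
One third of the crop height 1764 is 588.00 px.
The lower-right point is two-thirds across and two-thirds down within the crop:
x = 1466 + 2 × 175.00 ≈ 1816; y = 878 + 2 × 588.00 ≈ 2054.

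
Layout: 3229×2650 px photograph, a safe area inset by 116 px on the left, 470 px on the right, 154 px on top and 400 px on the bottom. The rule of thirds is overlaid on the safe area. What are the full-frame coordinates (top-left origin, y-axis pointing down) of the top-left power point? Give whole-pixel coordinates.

Content width = 3229 − 116 − 470 = 2643 px; content height = 2650 − 154 − 400 = 2096 px.
Top-left is one-third across and one-third down within the safe area.
x = 116 + 1 × 2643/3 = 116 + 881.00 ≈ 997
y = 154 + 1 × 2096/3 = 154 + 698.67 ≈ 853

x = 997 px, y = 853 px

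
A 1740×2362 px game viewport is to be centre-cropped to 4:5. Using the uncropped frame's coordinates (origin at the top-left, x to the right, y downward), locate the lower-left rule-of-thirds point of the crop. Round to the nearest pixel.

x = 580 px, y = 1544 px

1740/2362 < 4/5, so the 4:5 crop keeps the full width 1740 and trims height to 1740 × 5/4 = 2175.00 px.
Top offset = (2362 − 2175.00)/2 = 93.50 px; left offset = 0.
Lower-left is one-third across and two-thirds down within the crop:
x = 0.00 + 1 × 1740.00/3 ≈ 580; y = 93.50 + 2 × 2175.00/3 ≈ 1544.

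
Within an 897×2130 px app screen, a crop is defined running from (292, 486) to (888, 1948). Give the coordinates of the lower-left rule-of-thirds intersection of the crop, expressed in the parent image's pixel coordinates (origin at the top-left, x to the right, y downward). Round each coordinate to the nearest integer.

Crop width = 888 − 292 = 596 px; one third is 198.67 px.
Crop height = 1948 − 486 = 1462 px; one third is 487.33 px.
The lower-left point is one-third across and two-thirds down within the crop:
x = 292 + 1 × 198.67 ≈ 491; y = 486 + 2 × 487.33 ≈ 1461.

x = 491 px, y = 1461 px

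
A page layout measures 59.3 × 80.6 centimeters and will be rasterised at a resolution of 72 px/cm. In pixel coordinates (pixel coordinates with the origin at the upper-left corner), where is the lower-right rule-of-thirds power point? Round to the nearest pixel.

(2846, 3869)

In pixels the canvas is 59.3 × 72 = 4269.6 wide and 80.6 × 72 = 5803.2 tall.
The lower-right point is two-thirds across and two-thirds down:
x = 2 × 4269.6/3 ≈ 2846; y = 2 × 5803.2/3 ≈ 3869.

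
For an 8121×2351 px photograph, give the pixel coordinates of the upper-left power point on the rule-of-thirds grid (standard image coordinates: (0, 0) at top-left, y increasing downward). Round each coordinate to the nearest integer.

The upper-left point sits one-third of the way across and one-third of the way down.
x = 1 × 8121/3 ≈ 2707; y = 1 × 2351/3 ≈ 784.

(2707, 784)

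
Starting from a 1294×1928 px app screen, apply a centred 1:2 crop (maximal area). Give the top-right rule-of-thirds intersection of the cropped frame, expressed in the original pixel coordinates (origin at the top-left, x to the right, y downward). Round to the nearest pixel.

(808, 643)

1294/1928 > 1/2, so the 1:2 crop keeps the full height 1928 and trims width to 1928 × 1/2 = 964.00 px.
Left offset = (1294 − 964.00)/2 = 165.00 px; top offset = 0.
Top-right is two-thirds across and one-third down within the crop:
x = 165.00 + 2 × 964.00/3 ≈ 808; y = 0.00 + 1 × 1928.00/3 ≈ 643.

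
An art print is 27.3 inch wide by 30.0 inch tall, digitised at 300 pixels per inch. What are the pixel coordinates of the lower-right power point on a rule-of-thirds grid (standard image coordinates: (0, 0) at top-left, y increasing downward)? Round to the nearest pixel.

(5460, 6000)

In pixels the canvas is 27.3 × 300 = 8190 wide and 30.0 × 300 = 9000 tall.
The lower-right point is two-thirds across and two-thirds down:
x = 2 × 8190/3 ≈ 5460; y = 2 × 9000/3 ≈ 6000.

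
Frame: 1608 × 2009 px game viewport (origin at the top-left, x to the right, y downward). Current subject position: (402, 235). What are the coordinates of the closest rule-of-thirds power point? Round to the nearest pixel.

(536, 670)

Third lines: x ∈ {536, 1072}, y ∈ {670, 1339}.
402 is closer to x = 536; 235 is closer to y = 670.
So the nearest intersection is the upper-left power point.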